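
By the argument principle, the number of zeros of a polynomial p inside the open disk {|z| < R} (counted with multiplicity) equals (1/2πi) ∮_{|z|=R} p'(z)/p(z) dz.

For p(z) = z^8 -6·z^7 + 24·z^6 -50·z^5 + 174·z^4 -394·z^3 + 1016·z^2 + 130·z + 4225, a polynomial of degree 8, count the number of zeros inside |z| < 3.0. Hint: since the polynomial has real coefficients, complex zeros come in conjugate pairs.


The zeros of p are: (-1 + 2i), (-1 - 2i), (-1 + 2i), (-1 - 2i), (2 + 3i), (2 - 3i), (3 + 2i), (3 - 2i).
Their magnitudes are: 2.236, 2.236, 2.236, 2.236, 3.606, 3.606, 3.606, 3.606.
Zeros with |z| < R = 3.0: (-1 + 2i), (-1 - 2i), (-1 + 2i), (-1 - 2i).
Count = 4.
By the argument principle, (1/2πi) ∮_{|z|=R} p'(z)/p(z) dz equals exactly this count.

Number of zeros inside |z| < 3.0: 4.


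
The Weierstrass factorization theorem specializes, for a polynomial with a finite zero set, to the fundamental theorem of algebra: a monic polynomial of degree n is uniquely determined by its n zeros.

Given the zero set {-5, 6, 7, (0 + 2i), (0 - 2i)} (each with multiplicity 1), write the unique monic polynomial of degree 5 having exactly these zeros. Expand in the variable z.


The polynomial is p(z) = ∏_{α ∈ S} (z − α), where S = {-5, 6, 7, (0 + 2i), (0 - 2i)}.
Expanding the product yields: p(z) = z^5 -8·z^4 -19·z^3 + 178·z^2 -92·z + 840.
Note conjugate pairs combine to real quadratics: (z − (0+2i))(z − (0−2i)) = z² + 4.
The resulting polynomial has degree 5 and real coefficients as required.

p(z) = z^5 -8·z^4 -19·z^3 + 178·z^2 -92·z + 840.


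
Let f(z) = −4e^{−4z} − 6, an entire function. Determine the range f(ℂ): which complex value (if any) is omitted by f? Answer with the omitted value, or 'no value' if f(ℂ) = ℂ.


Little Picard bounds the complement of f(ℂ) to at most one point.
e^{−4z} is never zero on ℂ, so -4·e^{−4z} takes every value in ℂ ∖ {0}. Adding -6 shifts the range to ℂ ∖ {-6}. Thus f omits exactly the value -6.

Omitted value: -6.


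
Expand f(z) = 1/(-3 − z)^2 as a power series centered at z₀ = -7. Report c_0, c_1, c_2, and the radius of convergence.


Let w = z − z₀, so z = z₀ + w.
Then -3 − z = -3 − (z₀ + w) = (-3 − z₀) − w = 4 − w.
f(z) = 1/(4 − w)^2 = (1/(4)^2) · (1 − w/(4))^{−2}.
By the binomial series (1−u)^{−2} = Σ_{n≥0} C(n+1, 1) u^n for |u|<1, with u = w/(4):
  c_n = C(n+1, 1) / (4)^(n+2).
  c_0 = 1/(4)^2 = 1/16.
  c_1 = 2/(4)^3 = 1/32.
  c_2 = 3/(4)^4 = 3/256.
The series is valid for |w/d| < 1, i.e. |z − z₀| < |d|.
Radius of convergence: R = |-3 − z₀| = |4| = 4 (distance from z₀ to the singularity z = -3).

c_0 = 1/16, c_1 = 1/32, c_2 = 3/256; R = 4.


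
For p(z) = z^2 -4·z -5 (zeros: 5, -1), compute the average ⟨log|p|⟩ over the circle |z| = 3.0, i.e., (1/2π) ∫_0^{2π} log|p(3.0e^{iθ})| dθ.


Zeros: -1, 5; r = 3.0.
Inside |z| < r: -1. Outside (|z| ≥ r): 5.
p(0) = -5, so log|p(0)| = log(5) = 1.6094.
Apply Jensen: I(r) = log|p(0)| + Σ_k log(r/|z_k|), summed over zeros inside |z| < r.
  log(r/|z_k|) for z_k = -1: log(3.0/1) = 1.0986
  Outside zeros (5) contribute nothing to the Jensen sum.
Sum over inside zeros: 1.0986.
I(r) = log|p(0)| + (inside sum) = 1.6094 + 1.0986 = 2.7081.
Note: since some zeros are outside |z| ≤ r, the simplified n·log(r) form does NOT apply — only the inside zeros contribute.

I(r) ≈ 2.7081.


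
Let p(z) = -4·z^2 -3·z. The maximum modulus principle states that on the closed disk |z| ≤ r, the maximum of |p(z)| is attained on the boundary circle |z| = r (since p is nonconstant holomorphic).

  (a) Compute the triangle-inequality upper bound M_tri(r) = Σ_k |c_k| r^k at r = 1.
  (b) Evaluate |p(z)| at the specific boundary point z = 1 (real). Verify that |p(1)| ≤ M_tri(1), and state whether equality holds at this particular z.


Coefficients: c_0 = 0, c_1 = -3, c_2 = -4. Radius r = 1.
Part (a). Triangle bound: M_tri(r) = Σ_k |c_k| r^k
  = |0|·1^0 + |-3|·1^1 + |-4|·1^2
  = 0 + 3 + 4 = 7.
This bounds M(r) := max_{|z|=r} |p(z)| from above; equality holds iff all terms c_k z^k can be made to align in phase at a single z on |z|=r.
Part (b). At z = 1 (real, on the circle |z| = r):
  p(1) = (0)·1^0 + (-3)·1^1 + (-4)·1^2 = -7.
  |p(1)| = 7.
Since all nonzero coefficients share the same sign, |p(1)| = 7 = M_tri(1); the triangle bound is attained at z = 1, so in fact M(r) = 7.

M_tri(1) = 7; |p(1)| = 7; equality at z=1: yes.


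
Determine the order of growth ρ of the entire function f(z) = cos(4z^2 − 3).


Write cos(w) = (e^{iw} ± e^{−iw})/(2 or 2i), so |cos(w)| ≤ e^{|w|}. With w = 4z^2 − 3, |w| ≤ 4r^2 + 3 on |z|=r, giving M(r) ≤ e^{4r^2 + 3} and ρ ≤ 2. For the lower bound, choose z on |z|=r with 4z^2 purely imaginary of modulus 4r^2; then |cos(4z^2 − 3)| grows like e^{4r^2}/2, so ρ ≥ 2. Hence ρ = 2.
Therefore ρ = 2.

Order ρ = 2.


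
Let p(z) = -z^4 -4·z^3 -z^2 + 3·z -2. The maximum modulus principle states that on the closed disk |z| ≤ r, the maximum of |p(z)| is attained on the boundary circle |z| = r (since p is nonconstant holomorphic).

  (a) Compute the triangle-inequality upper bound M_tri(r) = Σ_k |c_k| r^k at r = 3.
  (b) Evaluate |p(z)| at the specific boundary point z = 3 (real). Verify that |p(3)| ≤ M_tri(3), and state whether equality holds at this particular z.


Coefficients: c_0 = -2, c_1 = 3, c_2 = -1, c_3 = -4, c_4 = -1. Radius r = 3.
Part (a). Triangle bound: M_tri(r) = Σ_k |c_k| r^k
  = |-2|·3^0 + |3|·3^1 + |-1|·3^2 + |-4|·3^3 + |-1|·3^4
  = 2 + 9 + 9 + 108 + 81 = 209.
This bounds M(r) := max_{|z|=r} |p(z)| from above; equality holds iff all terms c_k z^k can be made to align in phase at a single z on |z|=r.
Part (b). At z = 3 (real, on the circle |z| = r):
  p(3) = (-2)·3^0 + (3)·3^1 + (-1)·3^2 + (-4)·3^3 + (-1)·3^4 = -191.
  |p(3)| = 191.
Check: |p(3)| = 191 ≤ 209 = M_tri(3). ✓ Equality does not hold at z = 3 (the coefficients have mixed signs, so the terms do not all align in phase there).

M_tri(3) = 209; |p(3)| = 191; equality at z=3: no.


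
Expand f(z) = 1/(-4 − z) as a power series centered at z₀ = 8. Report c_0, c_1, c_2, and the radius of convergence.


Let w = z − z₀, so z = z₀ + w.
Then -4 − z = -4 − (z₀ + w) = (-4 − z₀) − w = -12 − w.
f(z) = 1/(-12 − w) = (1/(-12)) · 1/(1 − w/(-12)) = Σ_{n≥0} w^n / (-12)^(n+1).
So c_n = 1/(-12)^(n+1):
  c_0 = 1/(-12)^1 = -1/12.
  c_1 = 1/(-12)^2 = 1/144.
  c_2 = 1/(-12)^3 = -1/1728.
The series is valid for |w/d| < 1, i.e. |z − z₀| < |d|.
Radius of convergence: R = |-4 − z₀| = |-12| = 12 (distance from z₀ to the singularity z = -4).

c_0 = -1/12, c_1 = 1/144, c_2 = -1/1728; R = 12.


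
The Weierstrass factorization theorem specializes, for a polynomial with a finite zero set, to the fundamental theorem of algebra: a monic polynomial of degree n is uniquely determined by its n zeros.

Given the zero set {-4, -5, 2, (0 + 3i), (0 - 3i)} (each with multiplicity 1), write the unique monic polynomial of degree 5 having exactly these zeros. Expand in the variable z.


The polynomial is p(z) = ∏_{α ∈ S} (z − α), where S = {-4, -5, 2, (0 + 3i), (0 - 3i)}.
Expanding the product yields: p(z) = z^5 + 7·z^4 + 11·z^3 + 23·z^2 + 18·z -360.
Note conjugate pairs combine to real quadratics: (z − (0+3i))(z − (0−3i)) = z² + 9.
The resulting polynomial has degree 5 and real coefficients as required.

p(z) = z^5 + 7·z^4 + 11·z^3 + 23·z^2 + 18·z -360.


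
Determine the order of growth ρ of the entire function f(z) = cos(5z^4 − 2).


Write cos(w) = (e^{iw} ± e^{−iw})/(2 or 2i), so |cos(w)| ≤ e^{|w|}. With w = 5z^4 − 2, |w| ≤ 5r^4 + 2 on |z|=r, giving M(r) ≤ e^{5r^4 + 2} and ρ ≤ 4. For the lower bound, choose z on |z|=r with 5z^4 purely imaginary of modulus 5r^4; then |cos(5z^4 − 2)| grows like e^{5r^4}/2, so ρ ≥ 4. Hence ρ = 4.
Therefore ρ = 4.

Order ρ = 4.


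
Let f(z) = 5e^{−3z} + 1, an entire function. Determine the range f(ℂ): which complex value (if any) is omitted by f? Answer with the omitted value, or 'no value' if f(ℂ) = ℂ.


Little Picard bounds the complement of f(ℂ) to at most one point.
e^{−3z} is never zero on ℂ, so 5·e^{−3z} takes every value in ℂ ∖ {0}. Adding 1 shifts the range to ℂ ∖ {1}. Thus f omits exactly the value 1.

Omitted value: 1.


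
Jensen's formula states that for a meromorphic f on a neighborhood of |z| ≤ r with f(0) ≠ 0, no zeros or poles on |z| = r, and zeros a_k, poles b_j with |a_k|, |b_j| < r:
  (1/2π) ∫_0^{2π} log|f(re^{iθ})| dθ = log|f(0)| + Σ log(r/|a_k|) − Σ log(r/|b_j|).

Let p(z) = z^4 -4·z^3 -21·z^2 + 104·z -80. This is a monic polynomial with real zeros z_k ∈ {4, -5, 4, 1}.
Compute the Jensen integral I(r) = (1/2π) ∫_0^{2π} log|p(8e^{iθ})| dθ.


Zeros: -5, 1, 4, 4; r = 8.
Inside |z| < r: -5, 1, 4, 4. Outside (|z| ≥ r): ∅.
p(0) = -80, so log|p(0)| = log(80) = 4.3820.
Apply Jensen: I(r) = log|p(0)| + Σ_k log(r/|z_k|), summed over zeros inside |z| < r.
  log(r/|z_k|) for z_k = 4: log(8/4) = 0.6931
  log(r/|z_k|) for z_k = -5: log(8/5) = 0.4700
  log(r/|z_k|) for z_k = 4: log(8/4) = 0.6931
  log(r/|z_k|) for z_k = 1: log(8/1) = 2.0794
Sum over inside zeros: 3.9357.
I(r) = log|p(0)| + (inside sum) = 4.3820 + 3.9357 = 8.3178.
Closed form (all zeros inside, monic): I(r) = n·log(r) = 4·log(8) = 8.3178. ✓

I(r) ≈ 8.3178.


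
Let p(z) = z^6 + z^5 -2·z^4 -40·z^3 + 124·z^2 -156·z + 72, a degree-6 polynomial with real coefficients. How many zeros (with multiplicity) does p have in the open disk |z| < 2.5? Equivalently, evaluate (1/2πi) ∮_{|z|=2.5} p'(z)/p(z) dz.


The zeros of p are: (1 + 1i), (1 - 1i), (-3 + 3i), (-3 - 3i), 1, 2.
Their magnitudes are: 1.414, 1.414, 4.243, 4.243, 1, 2.
Zeros with |z| < R = 2.5: (1 + 1i), (1 - 1i), 1, 2.
Count = 4.
By the argument principle, (1/2πi) ∮_{|z|=R} p'(z)/p(z) dz equals exactly this count.

Number of zeros inside |z| < 2.5: 4.


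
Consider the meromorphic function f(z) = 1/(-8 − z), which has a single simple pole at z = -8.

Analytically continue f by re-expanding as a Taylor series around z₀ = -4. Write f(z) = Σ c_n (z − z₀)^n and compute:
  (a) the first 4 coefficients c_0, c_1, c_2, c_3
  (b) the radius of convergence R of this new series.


Let w = z − z₀, so z = z₀ + w.
Then -8 − z = -8 − (z₀ + w) = (-8 − z₀) − w = -4 − w.
f(z) = 1/(-4 − w) = (1/(-4)) · 1/(1 − w/(-4)) = Σ_{n≥0} w^n / (-4)^(n+1).
So c_n = 1/(-4)^(n+1):
  c_0 = 1/(-4)^1 = -1/4.
  c_1 = 1/(-4)^2 = 1/16.
  c_2 = 1/(-4)^3 = -1/64.
  c_3 = 1/(-4)^4 = 1/256.
The series is valid for |w/d| < 1, i.e. |z − z₀| < |d|.
Radius of convergence: R = |-8 − z₀| = |-4| = 4 (distance from z₀ to the singularity z = -8).

c_0 = -1/4, c_1 = 1/16, c_2 = -1/64, c_3 = 1/256; R = 4.


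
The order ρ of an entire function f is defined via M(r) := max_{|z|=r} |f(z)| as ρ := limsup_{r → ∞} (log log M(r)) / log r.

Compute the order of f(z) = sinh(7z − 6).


sinh(w) is a linear combination of e^{iw} and e^{−iw} (or e^w, e^{−w} in the hyperbolic case), so |sinh(w)| ≤ e^{|w|}. With w = 7z − 6, |w| ≤ 7|z| + 6 = 7r + 6 on |z| = r, giving M(r) ≤ e^{7r + 6}, so ρ ≤ 1. On a suitable ray (z = it for sin/cos; z = t for sinh/cosh, t real → ∞), |sinh(7z − 6)| grows like e^{7|t|}/2, so ρ ≥ 1. Hence ρ = 1.
Therefore ρ = 1.

Order ρ = 1.


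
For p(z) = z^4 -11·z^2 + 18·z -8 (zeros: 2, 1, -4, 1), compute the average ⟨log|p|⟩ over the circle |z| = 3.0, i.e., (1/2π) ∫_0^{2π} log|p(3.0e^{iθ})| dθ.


Zeros: -4, 1, 1, 2; r = 3.0.
Inside |z| < r: 1, 1, 2. Outside (|z| ≥ r): -4.
p(0) = -8, so log|p(0)| = log(8) = 2.0794.
Apply Jensen: I(r) = log|p(0)| + Σ_k log(r/|z_k|), summed over zeros inside |z| < r.
  log(r/|z_k|) for z_k = 2: log(3.0/2) = 0.4055
  log(r/|z_k|) for z_k = 1: log(3.0/1) = 1.0986
  log(r/|z_k|) for z_k = 1: log(3.0/1) = 1.0986
  Outside zeros (-4) contribute nothing to the Jensen sum.
Sum over inside zeros: 2.6027.
I(r) = log|p(0)| + (inside sum) = 2.0794 + 2.6027 = 4.6821.
Note: since some zeros are outside |z| ≤ r, the simplified n·log(r) form does NOT apply — only the inside zeros contribute.

I(r) ≈ 4.6821.


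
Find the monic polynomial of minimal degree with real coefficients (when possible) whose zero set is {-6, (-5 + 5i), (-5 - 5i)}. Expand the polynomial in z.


The polynomial is p(z) = ∏_{α ∈ S} (z − α), where S = {-6, (-5 + 5i), (-5 - 5i)}.
Expanding the product yields: p(z) = z^3 + 16·z^2 + 110·z + 300.
Note conjugate pairs combine to real quadratics: (z − (-5+5i))(z − (-5−5i)) = z² + 10z + 50.
The resulting polynomial has degree 3 and real coefficients as required.

p(z) = z^3 + 16·z^2 + 110·z + 300.


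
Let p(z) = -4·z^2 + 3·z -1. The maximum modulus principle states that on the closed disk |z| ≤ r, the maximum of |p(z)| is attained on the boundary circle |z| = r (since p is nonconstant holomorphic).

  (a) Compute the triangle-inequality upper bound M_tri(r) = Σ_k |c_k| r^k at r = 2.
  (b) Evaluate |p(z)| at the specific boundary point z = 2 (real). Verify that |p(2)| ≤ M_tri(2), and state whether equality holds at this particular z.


Coefficients: c_0 = -1, c_1 = 3, c_2 = -4. Radius r = 2.
Part (a). Triangle bound: M_tri(r) = Σ_k |c_k| r^k
  = |-1|·2^0 + |3|·2^1 + |-4|·2^2
  = 1 + 6 + 16 = 23.
This bounds M(r) := max_{|z|=r} |p(z)| from above; equality holds iff all terms c_k z^k can be made to align in phase at a single z on |z|=r.
Part (b). At z = 2 (real, on the circle |z| = r):
  p(2) = (-1)·2^0 + (3)·2^1 + (-4)·2^2 = -11.
  |p(2)| = 11.
Check: |p(2)| = 11 ≤ 23 = M_tri(2). ✓ Equality does not hold at z = 2 (the coefficients have mixed signs, so the terms do not all align in phase there).

M_tri(2) = 23; |p(2)| = 11; equality at z=2: no.


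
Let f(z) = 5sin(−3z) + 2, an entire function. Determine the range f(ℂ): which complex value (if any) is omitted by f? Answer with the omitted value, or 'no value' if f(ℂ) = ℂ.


Little Picard bounds the complement of f(ℂ) to at most one point.
sin is entire and surjective onto ℂ: for every w ∈ ℂ, sin(ζ) = w has a solution ζ ∈ ℂ (e.g., via the complex inverse arcsin). With ζ = −3z this gives z = ζ/(-3). Then 5·sin(−3z) takes every value in 5·ℂ = ℂ, and adding 2 is a bijection of ℂ. So f is surjective and omits no value. (Note: only on the real line is sin bounded by [−1, 1].)

Omitted value: no value.


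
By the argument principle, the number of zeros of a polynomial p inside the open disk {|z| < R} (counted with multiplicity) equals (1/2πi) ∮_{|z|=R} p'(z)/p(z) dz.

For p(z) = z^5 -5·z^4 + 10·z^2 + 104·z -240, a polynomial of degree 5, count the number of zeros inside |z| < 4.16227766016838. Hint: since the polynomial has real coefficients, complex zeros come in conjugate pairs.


The zeros of p are: (3 + 1i), (3 - 1i), (-2 + 2i), (-2 - 2i), 3.
Their magnitudes are: 3.162, 3.162, 2.828, 2.828, 3.
Zeros with |z| < R = 4.16227766016838: (3 + 1i), (3 - 1i), (-2 + 2i), (-2 - 2i), 3.
Count = 5.
By the argument principle, (1/2πi) ∮_{|z|=R} p'(z)/p(z) dz equals exactly this count.

Number of zeros inside |z| < 4.16227766016838: 5.


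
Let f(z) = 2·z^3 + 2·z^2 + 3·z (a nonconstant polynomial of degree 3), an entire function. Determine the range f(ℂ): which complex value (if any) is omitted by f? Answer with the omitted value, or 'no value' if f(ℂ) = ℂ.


Little Picard bounds the complement of f(ℂ) to at most one point.
For every w ∈ ℂ, the equation p(z) − w = 0 is a nonconstant polynomial in z and hence has at least one root by the fundamental theorem of algebra. So p is surjective onto ℂ, omitting no value.

Omitted value: no value.


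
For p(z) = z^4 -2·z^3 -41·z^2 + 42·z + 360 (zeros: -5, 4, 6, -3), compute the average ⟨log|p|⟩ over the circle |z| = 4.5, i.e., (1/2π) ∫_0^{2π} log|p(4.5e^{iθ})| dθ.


Zeros: -5, -3, 4, 6; r = 4.5.
Inside |z| < r: -3, 4. Outside (|z| ≥ r): -5, 6.
p(0) = 360, so log|p(0)| = log(360) = 5.8861.
Apply Jensen: I(r) = log|p(0)| + Σ_k log(r/|z_k|), summed over zeros inside |z| < r.
  log(r/|z_k|) for z_k = 4: log(4.5/4) = 0.1178
  log(r/|z_k|) for z_k = -3: log(4.5/3) = 0.4055
  Outside zeros (-5, 6) contribute nothing to the Jensen sum.
Sum over inside zeros: 0.5232.
I(r) = log|p(0)| + (inside sum) = 5.8861 + 0.5232 = 6.4094.
Note: since some zeros are outside |z| ≤ r, the simplified n·log(r) form does NOT apply — only the inside zeros contribute.

I(r) ≈ 6.4094.


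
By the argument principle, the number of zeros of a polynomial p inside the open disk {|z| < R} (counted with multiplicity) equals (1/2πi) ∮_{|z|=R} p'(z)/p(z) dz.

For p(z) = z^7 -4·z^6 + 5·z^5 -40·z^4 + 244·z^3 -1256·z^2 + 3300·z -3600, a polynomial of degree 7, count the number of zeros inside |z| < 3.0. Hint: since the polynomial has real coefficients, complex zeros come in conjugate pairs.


The zeros of p are: (1 + 3i), (1 - 3i), (-3 + 3i), (-3 - 3i), 4, (2 + 1i), (2 - 1i).
Their magnitudes are: 3.162, 3.162, 4.243, 4.243, 4, 2.236, 2.236.
Zeros with |z| < R = 3.0: (2 + 1i), (2 - 1i).
Count = 2.
By the argument principle, (1/2πi) ∮_{|z|=R} p'(z)/p(z) dz equals exactly this count.

Number of zeros inside |z| < 3.0: 2.


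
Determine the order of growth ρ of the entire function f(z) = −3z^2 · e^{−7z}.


M(r) = max_{|z|=r} |-3|·|z|^2·|e^{−7z}| = 3·r^2 · e^{7r^1} (the factors attain their maxima compatibly on |z|=r). Then log M(r) = log 3 + 2·log r + 7r^1, dominated by the last term, so log log M(r) ~ 1·log r. The polynomial factor -3z^2 contributes only a log r term and does not affect the order. ρ = 1.
Therefore ρ = 1.

Order ρ = 1.


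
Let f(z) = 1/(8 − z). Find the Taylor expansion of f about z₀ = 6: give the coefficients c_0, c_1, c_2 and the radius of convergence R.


Let w = z − z₀, so z = z₀ + w.
Then 8 − z = 8 − (z₀ + w) = (8 − z₀) − w = 2 − w.
f(z) = 1/(2 − w) = (1/(2)) · 1/(1 − w/(2)) = Σ_{n≥0} w^n / (2)^(n+1).
So c_n = 1/(2)^(n+1):
  c_0 = 1/(2)^1 = 1/2.
  c_1 = 1/(2)^2 = 1/4.
  c_2 = 1/(2)^3 = 1/8.
The series is valid for |w/d| < 1, i.e. |z − z₀| < |d|.
Radius of convergence: R = |8 − z₀| = |2| = 2 (distance from z₀ to the singularity z = 8).

c_0 = 1/2, c_1 = 1/4, c_2 = 1/8; R = 2.


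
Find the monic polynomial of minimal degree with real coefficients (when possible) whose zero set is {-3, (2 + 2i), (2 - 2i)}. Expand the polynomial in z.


The polynomial is p(z) = ∏_{α ∈ S} (z − α), where S = {-3, (2 + 2i), (2 - 2i)}.
Expanding the product yields: p(z) = z^3 -z^2 -4·z + 24.
Note conjugate pairs combine to real quadratics: (z − (2+2i))(z − (2−2i)) = z² − 4z + 8.
The resulting polynomial has degree 3 and real coefficients as required.

p(z) = z^3 -z^2 -4·z + 24.


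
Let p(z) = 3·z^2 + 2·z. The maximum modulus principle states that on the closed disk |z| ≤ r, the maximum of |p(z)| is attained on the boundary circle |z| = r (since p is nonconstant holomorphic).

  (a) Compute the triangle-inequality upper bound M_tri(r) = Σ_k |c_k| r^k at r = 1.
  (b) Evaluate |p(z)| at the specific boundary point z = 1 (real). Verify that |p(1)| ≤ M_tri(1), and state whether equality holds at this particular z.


Coefficients: c_0 = 0, c_1 = 2, c_2 = 3. Radius r = 1.
Part (a). Triangle bound: M_tri(r) = Σ_k |c_k| r^k
  = |0|·1^0 + |2|·1^1 + |3|·1^2
  = 0 + 2 + 3 = 5.
This bounds M(r) := max_{|z|=r} |p(z)| from above; equality holds iff all terms c_k z^k can be made to align in phase at a single z on |z|=r.
Part (b). At z = 1 (real, on the circle |z| = r):
  p(1) = (0)·1^0 + (2)·1^1 + (3)·1^2 = 5.
  |p(1)| = 5.
Since all nonzero coefficients share the same sign, |p(1)| = 5 = M_tri(1); the triangle bound is attained at z = 1, so in fact M(r) = 5.

M_tri(1) = 5; |p(1)| = 5; equality at z=1: yes.


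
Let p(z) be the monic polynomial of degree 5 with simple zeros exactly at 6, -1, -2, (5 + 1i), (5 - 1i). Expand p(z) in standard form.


The polynomial is p(z) = ∏_{α ∈ S} (z − α), where S = {6, -1, -2, (5 + 1i), (5 - 1i)}.
Expanding the product yields: p(z) = z^5 -13·z^4 + 40·z^3 + 70·z^2 -296·z -312.
Note conjugate pairs combine to real quadratics: (z − (5+1i))(z − (5−1i)) = z² − 10z + 26.
The resulting polynomial has degree 5 and real coefficients as required.

p(z) = z^5 -13·z^4 + 40·z^3 + 70·z^2 -296·z -312.


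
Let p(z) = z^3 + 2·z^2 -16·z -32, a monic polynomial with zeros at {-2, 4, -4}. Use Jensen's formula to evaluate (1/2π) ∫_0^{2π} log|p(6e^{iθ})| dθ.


Zeros: -4, -2, 4; r = 6.
Inside |z| < r: -4, -2, 4. Outside (|z| ≥ r): ∅.
p(0) = -32, so log|p(0)| = log(32) = 3.4657.
Apply Jensen: I(r) = log|p(0)| + Σ_k log(r/|z_k|), summed over zeros inside |z| < r.
  log(r/|z_k|) for z_k = -2: log(6/2) = 1.0986
  log(r/|z_k|) for z_k = 4: log(6/4) = 0.4055
  log(r/|z_k|) for z_k = -4: log(6/4) = 0.4055
Sum over inside zeros: 1.9095.
I(r) = log|p(0)| + (inside sum) = 3.4657 + 1.9095 = 5.3753.
Closed form (all zeros inside, monic): I(r) = n·log(r) = 3·log(6) = 5.3753. ✓

I(r) ≈ 5.3753.


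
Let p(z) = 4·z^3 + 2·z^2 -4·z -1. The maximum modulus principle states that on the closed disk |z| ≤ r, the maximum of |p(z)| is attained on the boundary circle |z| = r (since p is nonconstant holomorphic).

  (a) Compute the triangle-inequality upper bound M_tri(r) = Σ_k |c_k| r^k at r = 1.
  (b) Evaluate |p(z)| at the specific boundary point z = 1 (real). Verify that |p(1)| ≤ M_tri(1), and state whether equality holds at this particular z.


Coefficients: c_0 = -1, c_1 = -4, c_2 = 2, c_3 = 4. Radius r = 1.
Part (a). Triangle bound: M_tri(r) = Σ_k |c_k| r^k
  = |-1|·1^0 + |-4|·1^1 + |2|·1^2 + |4|·1^3
  = 1 + 4 + 2 + 4 = 11.
This bounds M(r) := max_{|z|=r} |p(z)| from above; equality holds iff all terms c_k z^k can be made to align in phase at a single z on |z|=r.
Part (b). At z = 1 (real, on the circle |z| = r):
  p(1) = (-1)·1^0 + (-4)·1^1 + (2)·1^2 + (4)·1^3 = 1.
  |p(1)| = 1.
Check: |p(1)| = 1 ≤ 11 = M_tri(1). ✓ Equality does not hold at z = 1 (the coefficients have mixed signs, so the terms do not all align in phase there).

M_tri(1) = 11; |p(1)| = 1; equality at z=1: no.


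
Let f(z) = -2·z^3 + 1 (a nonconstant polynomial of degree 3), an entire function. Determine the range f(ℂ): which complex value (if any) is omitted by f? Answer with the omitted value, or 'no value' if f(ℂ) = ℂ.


Little Picard bounds the complement of f(ℂ) to at most one point.
For every w ∈ ℂ, the equation p(z) − w = 0 is a nonconstant polynomial in z and hence has at least one root by the fundamental theorem of algebra. So p is surjective onto ℂ, omitting no value.

Omitted value: no value.


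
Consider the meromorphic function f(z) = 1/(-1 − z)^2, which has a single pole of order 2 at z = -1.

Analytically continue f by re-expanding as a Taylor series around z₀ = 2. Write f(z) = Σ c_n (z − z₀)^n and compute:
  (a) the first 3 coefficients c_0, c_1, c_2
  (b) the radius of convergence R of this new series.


Let w = z − z₀, so z = z₀ + w.
Then -1 − z = -1 − (z₀ + w) = (-1 − z₀) − w = -3 − w.
f(z) = 1/(-3 − w)^2 = (1/(-3)^2) · (1 − w/(-3))^{−2}.
By the binomial series (1−u)^{−2} = Σ_{n≥0} C(n+1, 1) u^n for |u|<1, with u = w/(-3):
  c_n = C(n+1, 1) / (-3)^(n+2).
  c_0 = 1/(-3)^2 = 1/9.
  c_1 = 2/(-3)^3 = -2/27.
  c_2 = 3/(-3)^4 = 1/27.
The series is valid for |w/d| < 1, i.e. |z − z₀| < |d|.
Radius of convergence: R = |-1 − z₀| = |-3| = 3 (distance from z₀ to the singularity z = -1).

c_0 = 1/9, c_1 = -2/27, c_2 = 1/27; R = 3.


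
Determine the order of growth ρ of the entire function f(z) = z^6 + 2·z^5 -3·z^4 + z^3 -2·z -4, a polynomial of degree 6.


|f(z)| ≤ Σ|c_k|·r^k = O(r^6) as r → ∞. Polynomial growth is O(e^{r^ε}) for every ε > 0 (since r^6/e^{r^ε} → 0), so ρ ≤ ε for all ε > 0, i.e. ρ = 0. Every nonconstant polynomial has order 0.
Therefore ρ = 0.

Order ρ = 0.


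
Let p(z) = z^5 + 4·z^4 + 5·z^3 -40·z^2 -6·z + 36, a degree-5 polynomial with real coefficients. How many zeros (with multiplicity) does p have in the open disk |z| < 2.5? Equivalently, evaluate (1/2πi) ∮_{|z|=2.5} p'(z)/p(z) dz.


The zeros of p are: -1, 1, 2, (-3 + 3i), (-3 - 3i).
Their magnitudes are: 1, 1, 2, 4.243, 4.243.
Zeros with |z| < R = 2.5: -1, 1, 2.
Count = 3.
By the argument principle, (1/2πi) ∮_{|z|=R} p'(z)/p(z) dz equals exactly this count.

Number of zeros inside |z| < 2.5: 3.


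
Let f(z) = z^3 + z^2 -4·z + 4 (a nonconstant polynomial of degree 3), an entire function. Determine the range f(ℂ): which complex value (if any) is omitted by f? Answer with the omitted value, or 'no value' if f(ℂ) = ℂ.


Little Picard bounds the complement of f(ℂ) to at most one point.
For every w ∈ ℂ, the equation p(z) − w = 0 is a nonconstant polynomial in z and hence has at least one root by the fundamental theorem of algebra. So p is surjective onto ℂ, omitting no value.

Omitted value: no value.


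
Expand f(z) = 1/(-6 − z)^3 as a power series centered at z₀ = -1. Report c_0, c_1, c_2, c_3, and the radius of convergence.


Let w = z − z₀, so z = z₀ + w.
Then -6 − z = -6 − (z₀ + w) = (-6 − z₀) − w = -5 − w.
f(z) = 1/(-5 − w)^3 = (1/(-5)^3) · (1 − w/(-5))^{−3}.
By the binomial series (1−u)^{−3} = Σ_{n≥0} C(n+2, 2) u^n for |u|<1, with u = w/(-5):
  c_n = C(n+2, 2) / (-5)^(n+3).
  c_0 = 1/(-5)^3 = -1/125.
  c_1 = 3/(-5)^4 = 3/625.
  c_2 = 6/(-5)^5 = -6/3125.
  c_3 = 10/(-5)^6 = 2/3125.
The series is valid for |w/d| < 1, i.e. |z − z₀| < |d|.
Radius of convergence: R = |-6 − z₀| = |-5| = 5 (distance from z₀ to the singularity z = -6).

c_0 = -1/125, c_1 = 3/625, c_2 = -6/3125, c_3 = 2/3125; R = 5.


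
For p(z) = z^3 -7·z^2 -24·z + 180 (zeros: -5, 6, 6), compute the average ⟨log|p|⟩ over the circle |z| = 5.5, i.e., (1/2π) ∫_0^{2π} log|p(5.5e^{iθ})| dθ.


Zeros: -5, 6, 6; r = 5.5.
Inside |z| < r: -5. Outside (|z| ≥ r): 6, 6.
p(0) = 180, so log|p(0)| = log(180) = 5.1930.
Apply Jensen: I(r) = log|p(0)| + Σ_k log(r/|z_k|), summed over zeros inside |z| < r.
  log(r/|z_k|) for z_k = -5: log(5.5/5) = 0.0953
  Outside zeros (6, 6) contribute nothing to the Jensen sum.
Sum over inside zeros: 0.0953.
I(r) = log|p(0)| + (inside sum) = 5.1930 + 0.0953 = 5.2883.
Note: since some zeros are outside |z| ≤ r, the simplified n·log(r) form does NOT apply — only the inside zeros contribute.

I(r) ≈ 5.2883.


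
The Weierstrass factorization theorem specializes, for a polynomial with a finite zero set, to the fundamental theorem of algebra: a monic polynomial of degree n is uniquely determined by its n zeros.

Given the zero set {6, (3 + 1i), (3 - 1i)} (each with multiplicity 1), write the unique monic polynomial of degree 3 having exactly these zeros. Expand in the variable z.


The polynomial is p(z) = ∏_{α ∈ S} (z − α), where S = {6, (3 + 1i), (3 - 1i)}.
Expanding the product yields: p(z) = z^3 -12·z^2 + 46·z -60.
Note conjugate pairs combine to real quadratics: (z − (3+1i))(z − (3−1i)) = z² − 6z + 10.
The resulting polynomial has degree 3 and real coefficients as required.

p(z) = z^3 -12·z^2 + 46·z -60.


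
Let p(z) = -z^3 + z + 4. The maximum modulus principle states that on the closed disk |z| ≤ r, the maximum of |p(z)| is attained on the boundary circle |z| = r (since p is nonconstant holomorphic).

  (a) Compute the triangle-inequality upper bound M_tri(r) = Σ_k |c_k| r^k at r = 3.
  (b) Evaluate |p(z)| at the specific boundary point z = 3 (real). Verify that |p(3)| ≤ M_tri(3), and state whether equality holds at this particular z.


Coefficients: c_0 = 4, c_1 = 1, c_2 = 0, c_3 = -1. Radius r = 3.
Part (a). Triangle bound: M_tri(r) = Σ_k |c_k| r^k
  = |4|·3^0 + |1|·3^1 + |0|·3^2 + |-1|·3^3
  = 4 + 3 + 0 + 27 = 34.
This bounds M(r) := max_{|z|=r} |p(z)| from above; equality holds iff all terms c_k z^k can be made to align in phase at a single z on |z|=r.
Part (b). At z = 3 (real, on the circle |z| = r):
  p(3) = (4)·3^0 + (1)·3^1 + (0)·3^2 + (-1)·3^3 = -20.
  |p(3)| = 20.
Check: |p(3)| = 20 ≤ 34 = M_tri(3). ✓ Equality does not hold at z = 3 (the coefficients have mixed signs, so the terms do not all align in phase there).

M_tri(3) = 34; |p(3)| = 20; equality at z=3: no.


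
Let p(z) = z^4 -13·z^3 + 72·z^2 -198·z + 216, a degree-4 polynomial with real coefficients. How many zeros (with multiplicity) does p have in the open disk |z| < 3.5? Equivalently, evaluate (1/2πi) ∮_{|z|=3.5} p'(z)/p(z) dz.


The zeros of p are: 4, (3 + 3i), (3 - 3i), 3.
Their magnitudes are: 4, 4.243, 4.243, 3.
Zeros with |z| < R = 3.5: 3.
Count = 1.
By the argument principle, (1/2πi) ∮_{|z|=R} p'(z)/p(z) dz equals exactly this count.

Number of zeros inside |z| < 3.5: 1.


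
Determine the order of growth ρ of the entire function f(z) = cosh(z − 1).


cosh(w) is a linear combination of e^{iw} and e^{−iw} (or e^w, e^{−w} in the hyperbolic case), so |cosh(w)| ≤ e^{|w|}. With w = z − 1, |w| ≤ 1|z| + 1 = 1r + 1 on |z| = r, giving M(r) ≤ e^{1r + 1}, so ρ ≤ 1. On a suitable ray (z = it for sin/cos; z = t for sinh/cosh, t real → ∞), |cosh(z − 1)| grows like e^{1|t|}/2, so ρ ≥ 1. Hence ρ = 1.
Therefore ρ = 1.

Order ρ = 1.


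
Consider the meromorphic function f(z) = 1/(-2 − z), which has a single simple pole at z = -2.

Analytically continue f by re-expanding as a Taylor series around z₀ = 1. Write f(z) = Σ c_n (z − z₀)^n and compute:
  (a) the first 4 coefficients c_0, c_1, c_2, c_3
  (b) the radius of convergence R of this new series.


Let w = z − z₀, so z = z₀ + w.
Then -2 − z = -2 − (z₀ + w) = (-2 − z₀) − w = -3 − w.
f(z) = 1/(-3 − w) = (1/(-3)) · 1/(1 − w/(-3)) = Σ_{n≥0} w^n / (-3)^(n+1).
So c_n = 1/(-3)^(n+1):
  c_0 = 1/(-3)^1 = -1/3.
  c_1 = 1/(-3)^2 = 1/9.
  c_2 = 1/(-3)^3 = -1/27.
  c_3 = 1/(-3)^4 = 1/81.
The series is valid for |w/d| < 1, i.e. |z − z₀| < |d|.
Radius of convergence: R = |-2 − z₀| = |-3| = 3 (distance from z₀ to the singularity z = -2).

c_0 = -1/3, c_1 = 1/9, c_2 = -1/27, c_3 = 1/81; R = 3.


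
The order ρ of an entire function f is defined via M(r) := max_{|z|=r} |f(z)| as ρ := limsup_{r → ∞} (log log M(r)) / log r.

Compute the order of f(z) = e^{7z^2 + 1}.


|e^{7z^2 + 1}| = e^{Re(7·z^2) + 1} ≤ e^{7|z|^2 + 1} = e^{7r^2 + 1} on |z| = r, so ρ ≤ 2. Choosing z on |z|=r so that 7·z^2 is real positive (always possible by picking arg z appropriately) gives |f(z)| = e^{7r^2 + 1}, matching the bound. The additive constant 1 does not affect log log M(r) ~ 2·log r. Hence ρ = 2.
Therefore ρ = 2.

Order ρ = 2.


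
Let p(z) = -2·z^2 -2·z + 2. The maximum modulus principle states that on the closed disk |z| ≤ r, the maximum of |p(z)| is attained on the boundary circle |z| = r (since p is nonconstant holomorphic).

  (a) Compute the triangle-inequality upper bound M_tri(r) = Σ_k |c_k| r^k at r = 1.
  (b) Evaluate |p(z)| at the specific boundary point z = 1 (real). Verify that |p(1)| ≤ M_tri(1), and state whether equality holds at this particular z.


Coefficients: c_0 = 2, c_1 = -2, c_2 = -2. Radius r = 1.
Part (a). Triangle bound: M_tri(r) = Σ_k |c_k| r^k
  = |2|·1^0 + |-2|·1^1 + |-2|·1^2
  = 2 + 2 + 2 = 6.
This bounds M(r) := max_{|z|=r} |p(z)| from above; equality holds iff all terms c_k z^k can be made to align in phase at a single z on |z|=r.
Part (b). At z = 1 (real, on the circle |z| = r):
  p(1) = (2)·1^0 + (-2)·1^1 + (-2)·1^2 = -2.
  |p(1)| = 2.
Check: |p(1)| = 2 ≤ 6 = M_tri(1). ✓ Equality does not hold at z = 1 (the coefficients have mixed signs, so the terms do not all align in phase there).

M_tri(1) = 6; |p(1)| = 2; equality at z=1: no.


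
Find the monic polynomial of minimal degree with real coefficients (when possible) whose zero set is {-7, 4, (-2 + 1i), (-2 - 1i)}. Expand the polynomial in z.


The polynomial is p(z) = ∏_{α ∈ S} (z − α), where S = {-7, 4, (-2 + 1i), (-2 - 1i)}.
Expanding the product yields: p(z) = z^4 + 7·z^3 -11·z^2 -97·z -140.
Note conjugate pairs combine to real quadratics: (z − (-2+1i))(z − (-2−1i)) = z² + 4z + 5.
The resulting polynomial has degree 4 and real coefficients as required.

p(z) = z^4 + 7·z^3 -11·z^2 -97·z -140.


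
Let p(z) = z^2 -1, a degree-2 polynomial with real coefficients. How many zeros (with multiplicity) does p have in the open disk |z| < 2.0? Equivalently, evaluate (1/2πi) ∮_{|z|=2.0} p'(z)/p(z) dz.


The zeros of p are: 1, -1.
Their magnitudes are: 1, 1.
Zeros with |z| < R = 2.0: 1, -1.
Count = 2.
By the argument principle, (1/2πi) ∮_{|z|=R} p'(z)/p(z) dz equals exactly this count.

Number of zeros inside |z| < 2.0: 2.


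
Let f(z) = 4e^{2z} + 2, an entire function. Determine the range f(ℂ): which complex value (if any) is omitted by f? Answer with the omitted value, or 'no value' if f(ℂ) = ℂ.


Little Picard bounds the complement of f(ℂ) to at most one point.
e^{2z} is never zero on ℂ, so 4·e^{2z} takes every value in ℂ ∖ {0}. Adding 2 shifts the range to ℂ ∖ {2}. Thus f omits exactly the value 2.

Omitted value: 2.


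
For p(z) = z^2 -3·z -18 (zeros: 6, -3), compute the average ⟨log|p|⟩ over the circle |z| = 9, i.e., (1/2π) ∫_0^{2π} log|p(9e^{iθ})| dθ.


Zeros: -3, 6; r = 9.
Inside |z| < r: -3, 6. Outside (|z| ≥ r): ∅.
p(0) = -18, so log|p(0)| = log(18) = 2.8904.
Apply Jensen: I(r) = log|p(0)| + Σ_k log(r/|z_k|), summed over zeros inside |z| < r.
  log(r/|z_k|) for z_k = 6: log(9/6) = 0.4055
  log(r/|z_k|) for z_k = -3: log(9/3) = 1.0986
Sum over inside zeros: 1.5041.
I(r) = log|p(0)| + (inside sum) = 2.8904 + 1.5041 = 4.3944.
Closed form (all zeros inside, monic): I(r) = n·log(r) = 2·log(9) = 4.3944. ✓

I(r) ≈ 4.3944.


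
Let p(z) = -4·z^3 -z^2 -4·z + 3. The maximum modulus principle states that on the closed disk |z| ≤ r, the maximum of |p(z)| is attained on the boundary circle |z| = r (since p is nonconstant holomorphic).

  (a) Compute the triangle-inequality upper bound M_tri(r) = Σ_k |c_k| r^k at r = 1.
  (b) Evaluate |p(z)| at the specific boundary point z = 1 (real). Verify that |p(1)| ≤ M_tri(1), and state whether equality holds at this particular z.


Coefficients: c_0 = 3, c_1 = -4, c_2 = -1, c_3 = -4. Radius r = 1.
Part (a). Triangle bound: M_tri(r) = Σ_k |c_k| r^k
  = |3|·1^0 + |-4|·1^1 + |-1|·1^2 + |-4|·1^3
  = 3 + 4 + 1 + 4 = 12.
This bounds M(r) := max_{|z|=r} |p(z)| from above; equality holds iff all terms c_k z^k can be made to align in phase at a single z on |z|=r.
Part (b). At z = 1 (real, on the circle |z| = r):
  p(1) = (3)·1^0 + (-4)·1^1 + (-1)·1^2 + (-4)·1^3 = -6.
  |p(1)| = 6.
Check: |p(1)| = 6 ≤ 12 = M_tri(1). ✓ Equality does not hold at z = 1 (the coefficients have mixed signs, so the terms do not all align in phase there).

M_tri(1) = 12; |p(1)| = 6; equality at z=1: no.


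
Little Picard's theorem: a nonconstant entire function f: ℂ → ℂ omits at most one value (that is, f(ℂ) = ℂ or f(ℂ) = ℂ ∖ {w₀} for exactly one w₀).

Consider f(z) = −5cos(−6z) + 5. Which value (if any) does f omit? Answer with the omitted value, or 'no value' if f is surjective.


Little Picard bounds the complement of f(ℂ) to at most one point.
cos is entire and surjective onto ℂ: for every w ∈ ℂ, cos(ζ) = w has a solution ζ ∈ ℂ (e.g., via the complex inverse arccos). With ζ = −6z this gives z = ζ/(-6). Then -5·cos(−6z) takes every value in -5·ℂ = ℂ, and adding 5 is a bijection of ℂ. So f is surjective and omits no value. (Note: only on the real line is cos bounded by [−1, 1].)

Omitted value: no value.


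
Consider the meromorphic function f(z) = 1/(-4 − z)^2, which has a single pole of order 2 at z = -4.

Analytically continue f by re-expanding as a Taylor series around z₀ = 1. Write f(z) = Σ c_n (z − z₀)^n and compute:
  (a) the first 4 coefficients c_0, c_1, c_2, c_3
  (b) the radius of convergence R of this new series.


Let w = z − z₀, so z = z₀ + w.
Then -4 − z = -4 − (z₀ + w) = (-4 − z₀) − w = -5 − w.
f(z) = 1/(-5 − w)^2 = (1/(-5)^2) · (1 − w/(-5))^{−2}.
By the binomial series (1−u)^{−2} = Σ_{n≥0} C(n+1, 1) u^n for |u|<1, with u = w/(-5):
  c_n = C(n+1, 1) / (-5)^(n+2).
  c_0 = 1/(-5)^2 = 1/25.
  c_1 = 2/(-5)^3 = -2/125.
  c_2 = 3/(-5)^4 = 3/625.
  c_3 = 4/(-5)^5 = -4/3125.
The series is valid for |w/d| < 1, i.e. |z − z₀| < |d|.
Radius of convergence: R = |-4 − z₀| = |-5| = 5 (distance from z₀ to the singularity z = -4).

c_0 = 1/25, c_1 = -2/125, c_2 = 3/625, c_3 = -4/3125; R = 5.


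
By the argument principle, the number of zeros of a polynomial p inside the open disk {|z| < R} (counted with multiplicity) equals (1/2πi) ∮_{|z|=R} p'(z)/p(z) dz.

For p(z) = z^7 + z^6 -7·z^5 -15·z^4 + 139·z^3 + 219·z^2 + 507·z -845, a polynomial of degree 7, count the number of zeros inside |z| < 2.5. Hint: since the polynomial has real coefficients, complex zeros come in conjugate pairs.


The zeros of p are: (-3 + 2i), (-3 - 2i), 1, (-1 + 2i), (-1 - 2i), (3 + 2i), (3 - 2i).
Their magnitudes are: 3.606, 3.606, 1, 2.236, 2.236, 3.606, 3.606.
Zeros with |z| < R = 2.5: 1, (-1 + 2i), (-1 - 2i).
Count = 3.
By the argument principle, (1/2πi) ∮_{|z|=R} p'(z)/p(z) dz equals exactly this count.

Number of zeros inside |z| < 2.5: 3.


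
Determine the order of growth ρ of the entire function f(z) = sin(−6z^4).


Write sin(w) = (e^{iw} ± e^{−iw})/(2 or 2i), so |sin(w)| ≤ e^{|w|}. With w = −6z^4, |w| ≤ 6r^4 + 0 on |z|=r, giving M(r) ≤ e^{6r^4 + 0} and ρ ≤ 4. For the lower bound, choose z on |z|=r with -6z^4 purely imaginary of modulus 6r^4; then |sin(−6z^4)| grows like e^{6r^4}/2, so ρ ≥ 4. Hence ρ = 4.
Therefore ρ = 4.

Order ρ = 4.


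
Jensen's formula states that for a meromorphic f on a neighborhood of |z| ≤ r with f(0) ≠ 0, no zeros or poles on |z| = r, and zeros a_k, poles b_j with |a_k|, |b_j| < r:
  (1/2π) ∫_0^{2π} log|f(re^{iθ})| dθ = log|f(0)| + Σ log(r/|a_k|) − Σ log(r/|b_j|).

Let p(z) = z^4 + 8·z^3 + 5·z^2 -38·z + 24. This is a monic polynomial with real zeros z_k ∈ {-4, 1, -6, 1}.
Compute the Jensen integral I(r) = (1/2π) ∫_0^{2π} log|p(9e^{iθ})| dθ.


Zeros: -6, -4, 1, 1; r = 9.
Inside |z| < r: -6, -4, 1, 1. Outside (|z| ≥ r): ∅.
p(0) = 24, so log|p(0)| = log(24) = 3.1781.
Apply Jensen: I(r) = log|p(0)| + Σ_k log(r/|z_k|), summed over zeros inside |z| < r.
  log(r/|z_k|) for z_k = -4: log(9/4) = 0.8109
  log(r/|z_k|) for z_k = 1: log(9/1) = 2.1972
  log(r/|z_k|) for z_k = -6: log(9/6) = 0.4055
  log(r/|z_k|) for z_k = 1: log(9/1) = 2.1972
Sum over inside zeros: 5.6108.
I(r) = log|p(0)| + (inside sum) = 3.1781 + 5.6108 = 8.7889.
Closed form (all zeros inside, monic): I(r) = n·log(r) = 4·log(9) = 8.7889. ✓

I(r) ≈ 8.7889.


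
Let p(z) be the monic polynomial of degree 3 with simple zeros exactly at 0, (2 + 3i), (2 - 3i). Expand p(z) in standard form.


The polynomial is p(z) = ∏_{α ∈ S} (z − α), where S = {0, (2 + 3i), (2 - 3i)}.
Expanding the product yields: p(z) = z^3 -4·z^2 + 13·z.
Note conjugate pairs combine to real quadratics: (z − (2+3i))(z − (2−3i)) = z² − 4z + 13.
The resulting polynomial has degree 3 and real coefficients as required.

p(z) = z^3 -4·z^2 + 13·z.


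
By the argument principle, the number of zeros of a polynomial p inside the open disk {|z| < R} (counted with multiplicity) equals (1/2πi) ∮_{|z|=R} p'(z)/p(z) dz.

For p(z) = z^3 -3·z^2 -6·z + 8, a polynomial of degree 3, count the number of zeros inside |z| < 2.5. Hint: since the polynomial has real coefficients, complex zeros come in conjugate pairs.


The zeros of p are: -2, 1, 4.
Their magnitudes are: 2, 1, 4.
Zeros with |z| < R = 2.5: -2, 1.
Count = 2.
By the argument principle, (1/2πi) ∮_{|z|=R} p'(z)/p(z) dz equals exactly this count.

Number of zeros inside |z| < 2.5: 2.


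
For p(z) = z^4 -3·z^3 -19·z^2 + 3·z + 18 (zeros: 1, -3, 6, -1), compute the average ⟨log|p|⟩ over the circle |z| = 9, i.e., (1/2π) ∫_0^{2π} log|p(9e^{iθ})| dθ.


Zeros: -3, -1, 1, 6; r = 9.
Inside |z| < r: -3, -1, 1, 6. Outside (|z| ≥ r): ∅.
p(0) = 18, so log|p(0)| = log(18) = 2.8904.
Apply Jensen: I(r) = log|p(0)| + Σ_k log(r/|z_k|), summed over zeros inside |z| < r.
  log(r/|z_k|) for z_k = 1: log(9/1) = 2.1972
  log(r/|z_k|) for z_k = -3: log(9/3) = 1.0986
  log(r/|z_k|) for z_k = 6: log(9/6) = 0.4055
  log(r/|z_k|) for z_k = -1: log(9/1) = 2.1972
Sum over inside zeros: 5.8985.
I(r) = log|p(0)| + (inside sum) = 2.8904 + 5.8985 = 8.7889.
Closed form (all zeros inside, monic): I(r) = n·log(r) = 4·log(9) = 8.7889. ✓

I(r) ≈ 8.7889.
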